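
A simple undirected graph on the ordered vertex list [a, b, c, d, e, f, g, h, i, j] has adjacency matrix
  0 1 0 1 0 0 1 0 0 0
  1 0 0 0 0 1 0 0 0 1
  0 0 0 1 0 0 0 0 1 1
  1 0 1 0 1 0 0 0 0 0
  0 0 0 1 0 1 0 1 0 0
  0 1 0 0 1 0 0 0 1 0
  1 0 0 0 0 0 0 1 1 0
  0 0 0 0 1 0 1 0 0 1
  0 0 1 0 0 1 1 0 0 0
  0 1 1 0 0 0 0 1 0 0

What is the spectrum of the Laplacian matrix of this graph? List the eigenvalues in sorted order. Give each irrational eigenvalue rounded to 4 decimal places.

Reading degrees in the order [a, b, c, d, e, f, g, h, i, j] gives [3, 3, 3, 3, 3, 3, 3, 3, 3, 3]; set D = diag(3, 3, 3, 3, 3, 3, 3, 3, 3, 3) and form L = D - A. The multiplicity of 0 as a Laplacian eigenvalue equals the number of connected components. The single zero eigenvalue shows the graph is connected.

[0, 2, 2, 2, 2, 2, 5, 5, 5, 5]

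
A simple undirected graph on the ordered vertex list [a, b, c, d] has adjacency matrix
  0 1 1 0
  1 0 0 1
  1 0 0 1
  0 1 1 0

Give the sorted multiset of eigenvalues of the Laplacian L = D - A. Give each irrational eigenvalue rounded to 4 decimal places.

[0, 2, 2, 4]

Reading degrees in the order [a, b, c, d] gives [2, 2, 2, 2]; set D = diag(2, 2, 2, 2) and form L = D - A. L is symmetric positive semidefinite, so every eigenvalue is real and nonnegative. The largest eigenvalue, 4, is at most the vertex count 4.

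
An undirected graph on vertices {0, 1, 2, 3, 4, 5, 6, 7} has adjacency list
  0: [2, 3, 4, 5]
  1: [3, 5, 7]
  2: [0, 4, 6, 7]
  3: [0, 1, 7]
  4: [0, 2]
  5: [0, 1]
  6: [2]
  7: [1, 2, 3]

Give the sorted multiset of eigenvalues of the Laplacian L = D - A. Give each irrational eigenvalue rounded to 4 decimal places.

With the vertex order [0, 1, 2, 3, 4, 5, 6, 7], the degrees are [4, 3, 4, 3, 2, 2, 1, 3], giving D = diag(4, 3, 4, 3, 2, 2, 1, 3) and L = D - A. Diagonalising L (or applying a numerical eigensolver to the 8x8 matrix) gives the spectrum above. The largest eigenvalue, 5.8089, is at most the vertex count 8. By the matrix-tree theorem the graph has (1/8) * product of the nonzero eigenvalues = 94 spanning trees.

[0, 0.7435, 1.4463, 1.8976, 3.4553, 3.7434, 4.9050, 5.8089]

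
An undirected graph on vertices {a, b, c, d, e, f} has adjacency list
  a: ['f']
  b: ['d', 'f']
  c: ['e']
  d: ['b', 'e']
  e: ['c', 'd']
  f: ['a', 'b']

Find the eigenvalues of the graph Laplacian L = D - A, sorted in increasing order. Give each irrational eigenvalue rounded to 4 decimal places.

[0, 0.2679, 1, 2, 3, 3.7321]

Each diagonal entry of L is the vertex degree and each off-diagonal entry is -1 where an edge is present, 0 otherwise; in the order [a, b, c, d, e, f] the diagonal is [1, 2, 1, 2, 2, 2]. The multiplicity of 0 as a Laplacian eigenvalue equals the number of connected components. The single zero eigenvalue shows the graph is connected. By the matrix-tree theorem the graph has (1/6) * product of the nonzero eigenvalues = 1 spanning tree.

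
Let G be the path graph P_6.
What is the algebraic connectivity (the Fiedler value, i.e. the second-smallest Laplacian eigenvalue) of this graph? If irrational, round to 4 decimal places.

The graph has 6 vertices and degree multiset [2, 2, 2, 2, 1, 1]; D is the diagonal matrix of degrees and L = D - A. Computing the eigenvalues of L and sorting gives [0, 0.2679, 1, 2, 3, 3.7321]. The Fiedler value lambda_2 = 0.2679 is strictly positive, so the graph is connected.

0.2679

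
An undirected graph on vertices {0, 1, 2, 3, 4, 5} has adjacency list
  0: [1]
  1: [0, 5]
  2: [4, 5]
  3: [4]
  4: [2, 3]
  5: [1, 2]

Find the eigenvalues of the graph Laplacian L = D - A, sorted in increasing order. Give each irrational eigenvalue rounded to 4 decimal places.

Reading degrees in the order [0, 1, 2, 3, 4, 5] gives [1, 2, 2, 1, 2, 2]; set D = diag(1, 2, 2, 1, 2, 2) and form L = D - A. The multiplicity of 0 as a Laplacian eigenvalue equals the number of connected components. The single zero eigenvalue shows the graph is connected. There is one zero in the spectrum, matching the 1 component.

[0, 0.2679, 1, 2, 3, 3.7321]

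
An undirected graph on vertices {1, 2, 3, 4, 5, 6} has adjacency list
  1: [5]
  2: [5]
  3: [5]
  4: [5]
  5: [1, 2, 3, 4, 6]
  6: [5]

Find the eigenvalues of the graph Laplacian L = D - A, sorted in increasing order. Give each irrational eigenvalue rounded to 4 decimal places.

Each diagonal entry of L is the vertex degree and each off-diagonal entry is -1 where an edge is present, 0 otherwise; in the order [1, 2, 3, 4, 5, 6] the diagonal is [1, 1, 1, 1, 5, 1]. Diagonalising L (or applying a numerical eigensolver to the 6x6 matrix) gives the spectrum above. The single zero eigenvalue shows the graph is connected. The largest eigenvalue, 6, is at most the vertex count 6.

[0, 1, 1, 1, 1, 6]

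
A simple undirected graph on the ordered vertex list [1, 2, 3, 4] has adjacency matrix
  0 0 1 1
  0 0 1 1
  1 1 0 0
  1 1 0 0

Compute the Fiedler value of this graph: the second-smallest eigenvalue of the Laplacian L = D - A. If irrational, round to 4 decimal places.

Each diagonal entry of L is the vertex degree and each off-diagonal entry is -1 where an edge is present, 0 otherwise; in the order [1, 2, 3, 4] the diagonal is [2, 2, 2, 2]. The sorted Laplacian eigenvalues are [0, 2, 2, 4]; the algebraic connectivity is the second entry, 2. There is one zero in the spectrum, matching the 1 component.

2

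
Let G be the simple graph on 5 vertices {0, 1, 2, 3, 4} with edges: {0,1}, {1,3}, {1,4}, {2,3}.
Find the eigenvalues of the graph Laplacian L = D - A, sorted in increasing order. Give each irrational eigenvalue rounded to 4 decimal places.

[0, 0.5188, 1, 2.3111, 4.1701]

Each diagonal entry of L is the vertex degree and each off-diagonal entry is -1 where an edge is present, 0 otherwise; in the order [0, 1, 2, 3, 4] the diagonal is [1, 3, 1, 2, 1]. The multiplicity of 0 as a Laplacian eigenvalue equals the number of connected components. The single zero eigenvalue shows the graph is connected. The eigenvalues sum to 8, which equals trace(L) = 2|E|. By the matrix-tree theorem the graph has (1/5) * product of the nonzero eigenvalues = 1 spanning tree.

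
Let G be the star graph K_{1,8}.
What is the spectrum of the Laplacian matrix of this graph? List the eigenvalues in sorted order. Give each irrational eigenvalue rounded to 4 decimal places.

The graph has 9 vertices and degree multiset [8, 1, 1, 1, 1, 1, 1, 1, 1]; D is the diagonal matrix of degrees and L = D - A. L is symmetric positive semidefinite, so every eigenvalue is real and nonnegative. The single zero eigenvalue shows the graph is connected. By the matrix-tree theorem the graph has (1/9) * product of the nonzero eigenvalues = 1 spanning tree.

[0, 1, 1, 1, 1, 1, 1, 1, 9]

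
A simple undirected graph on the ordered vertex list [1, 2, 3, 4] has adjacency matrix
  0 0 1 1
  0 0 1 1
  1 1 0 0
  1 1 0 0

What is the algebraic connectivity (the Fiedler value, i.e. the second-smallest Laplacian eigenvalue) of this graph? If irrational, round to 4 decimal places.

2

With the vertex order [1, 2, 3, 4], the degrees are [2, 2, 2, 2], giving D = diag(2, 2, 2, 2) and L = D - A. The sorted Laplacian eigenvalues are [0, 2, 2, 4]; the algebraic connectivity is the second entry, 2.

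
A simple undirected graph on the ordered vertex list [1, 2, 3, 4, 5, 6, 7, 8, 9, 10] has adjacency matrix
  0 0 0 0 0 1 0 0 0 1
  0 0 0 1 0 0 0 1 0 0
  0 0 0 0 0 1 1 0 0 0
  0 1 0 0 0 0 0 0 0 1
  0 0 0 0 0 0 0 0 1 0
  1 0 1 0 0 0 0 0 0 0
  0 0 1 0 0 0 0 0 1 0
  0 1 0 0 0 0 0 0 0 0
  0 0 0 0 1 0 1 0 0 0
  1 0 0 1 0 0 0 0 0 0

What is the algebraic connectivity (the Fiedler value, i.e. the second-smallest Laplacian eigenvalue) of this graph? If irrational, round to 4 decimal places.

0.0979

Each diagonal entry of L is the vertex degree and each off-diagonal entry is -1 where an edge is present, 0 otherwise; in the order [1, 2, 3, 4, 5, 6, 7, 8, 9, 10] the diagonal is [2, 2, 2, 2, 1, 2, 2, 1, 2, 2]. Computing the eigenvalues of L and sorting gives [0, 0.0979, 0.3820, 0.8244, 1.3820, 2, 2.6180, 3.1756, 3.6180, 3.9021]. The Fiedler value lambda_2 = 0.0979 is strictly positive, so the graph is connected. There is one zero in the spectrum, matching the 1 component.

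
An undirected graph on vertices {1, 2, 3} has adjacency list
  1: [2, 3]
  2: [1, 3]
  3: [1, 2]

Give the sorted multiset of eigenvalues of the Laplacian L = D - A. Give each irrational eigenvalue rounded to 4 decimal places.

Reading degrees in the order [1, 2, 3] gives [2, 2, 2]; set D = diag(2, 2, 2) and form L = D - A. The multiplicity of 0 as a Laplacian eigenvalue equals the number of connected components. The single zero eigenvalue shows the graph is connected.

[0, 3, 3]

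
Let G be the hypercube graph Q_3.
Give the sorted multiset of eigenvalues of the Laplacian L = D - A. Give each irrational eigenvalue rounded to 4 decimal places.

[0, 2, 2, 2, 4, 4, 4, 6]

The graph has 8 vertices and degree multiset [3, 3, 3, 3, 3, 3, 3, 3]; D is the diagonal matrix of degrees and L = D - A. Since every row of L sums to 0, the all-ones vector is in the kernel and 0 is an eigenvalue. The single zero eigenvalue shows the graph is connected. The largest eigenvalue, 6, is at most the vertex count 8.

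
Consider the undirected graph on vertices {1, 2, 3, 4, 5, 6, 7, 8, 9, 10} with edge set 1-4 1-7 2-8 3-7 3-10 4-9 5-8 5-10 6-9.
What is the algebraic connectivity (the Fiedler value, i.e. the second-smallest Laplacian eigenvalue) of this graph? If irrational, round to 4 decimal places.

Reading degrees in the order [1, 2, 3, 4, 5, 6, 7, 8, 9, 10] gives [2, 1, 2, 2, 2, 1, 2, 2, 2, 2]; set D = diag(2, 1, 2, 2, 2, 1, 2, 2, 2, 2) and form L = D - A. Computing the eigenvalues of L and sorting gives [0, 0.0979, 0.3820, 0.8244, 1.3820, 2, 2.6180, 3.1756, 3.6180, 3.9021]. The Fiedler value lambda_2 = 0.0979 is strictly positive, so the graph is connected. The eigenvalues sum to 18, which equals trace(L) = 2|E|.

0.0979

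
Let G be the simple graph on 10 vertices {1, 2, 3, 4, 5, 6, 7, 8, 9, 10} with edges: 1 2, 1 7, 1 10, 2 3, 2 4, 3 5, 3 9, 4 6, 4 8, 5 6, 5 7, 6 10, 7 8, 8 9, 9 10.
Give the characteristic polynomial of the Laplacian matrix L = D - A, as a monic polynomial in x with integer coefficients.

x^10 - 30x^9 + 390x^8 - 2880x^7 + 13305x^6 - 39882x^5 + 77640x^4 - 94800x^3 + 66000x^2 - 20000x

Each diagonal entry of L is the vertex degree and each off-diagonal entry is -1 where an edge is present, 0 otherwise; in the order [1, 2, 3, 4, 5, 6, 7, 8, 9, 10] the diagonal is [3, 3, 3, 3, 3, 3, 3, 3, 3, 3]. Computing det(xI - L) by cofactor expansion (or equivalently via sum-over-permutations) gives x^10 - 30x^9 + 390x^8 - 2880x^7 + 13305x^6 - 39882x^5 + 77640x^4 - 94800x^3 + 66000x^2 - 20000x. The constant term is 0 because L is singular (the all-ones vector lies in its kernel). The eigenvalues sum to 30, which equals trace(L) = 2|E|.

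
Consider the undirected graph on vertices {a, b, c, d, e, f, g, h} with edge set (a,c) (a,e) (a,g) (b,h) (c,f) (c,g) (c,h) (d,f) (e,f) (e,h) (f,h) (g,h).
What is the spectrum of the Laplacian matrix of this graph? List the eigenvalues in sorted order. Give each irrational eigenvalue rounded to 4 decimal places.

[0, 0.7671, 1.0140, 2.6086, 3.3650, 4.2403, 5.6751, 6.3300]

Reading degrees in the order [a, b, c, d, e, f, g, h] gives [3, 1, 4, 1, 3, 4, 3, 5]; set D = diag(3, 1, 4, 1, 3, 4, 3, 5) and form L = D - A. Diagonalising L (or applying a numerical eigensolver to the 8x8 matrix) gives the spectrum above. There is one zero in the spectrum, matching the 1 component.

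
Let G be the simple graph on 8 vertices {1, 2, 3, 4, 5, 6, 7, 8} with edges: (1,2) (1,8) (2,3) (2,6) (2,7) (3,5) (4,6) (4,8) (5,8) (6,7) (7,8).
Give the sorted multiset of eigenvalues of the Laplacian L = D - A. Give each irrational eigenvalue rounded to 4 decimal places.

Each diagonal entry of L is the vertex degree and each off-diagonal entry is -1 where an edge is present, 0 otherwise; in the order [1, 2, 3, 4, 5, 6, 7, 8] the diagonal is [2, 4, 2, 2, 2, 3, 3, 4]. Diagonalising L (or applying a numerical eigensolver to the 8x8 matrix) gives the spectrum above.

[0, 1.0662, 1.6796, 2, 2.6495, 3.7752, 5.1586, 5.6709]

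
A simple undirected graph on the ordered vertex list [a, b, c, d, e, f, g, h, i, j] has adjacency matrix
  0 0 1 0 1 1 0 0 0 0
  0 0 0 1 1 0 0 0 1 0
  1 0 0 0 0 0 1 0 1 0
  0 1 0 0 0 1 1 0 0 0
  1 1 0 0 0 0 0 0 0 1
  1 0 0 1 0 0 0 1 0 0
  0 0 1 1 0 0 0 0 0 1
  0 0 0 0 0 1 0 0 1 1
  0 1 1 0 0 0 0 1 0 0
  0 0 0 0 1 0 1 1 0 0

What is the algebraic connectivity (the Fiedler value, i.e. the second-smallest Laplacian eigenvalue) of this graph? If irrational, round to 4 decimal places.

2

Reading degrees in the order [a, b, c, d, e, f, g, h, i, j] gives [3, 3, 3, 3, 3, 3, 3, 3, 3, 3]; set D = diag(3, 3, 3, 3, 3, 3, 3, 3, 3, 3) and form L = D - A. The sorted Laplacian eigenvalues are [0, 2, 2, 2, 2, 2, 5, 5, 5, 5]; the algebraic connectivity is the second entry, 2. By the matrix-tree theorem the graph has (1/10) * product of the nonzero eigenvalues = 2000 spanning trees.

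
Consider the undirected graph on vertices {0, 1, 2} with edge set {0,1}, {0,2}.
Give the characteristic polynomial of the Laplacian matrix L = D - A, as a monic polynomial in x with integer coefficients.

x^3 - 4x^2 + 3x

With the vertex order [0, 1, 2], the degrees are [2, 1, 1], giving D = diag(2, 1, 1) and L = D - A. The eigenvalues of L are [0, 1, 3]; the characteristic polynomial is the product of (x - lambda_i), which multiplies out to x^3 - 4x^2 + 3x. Since p(0) = det(-L) = 0, x divides p(x). The eigenvalues sum to 4, which equals trace(L) = 2|E|. By the matrix-tree theorem the graph has (1/3) * product of the nonzero eigenvalues = 1 spanning tree.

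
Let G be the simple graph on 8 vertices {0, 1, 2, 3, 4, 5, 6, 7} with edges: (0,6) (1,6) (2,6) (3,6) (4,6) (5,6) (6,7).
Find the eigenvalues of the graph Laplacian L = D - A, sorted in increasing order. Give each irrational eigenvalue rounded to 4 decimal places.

Each diagonal entry of L is the vertex degree and each off-diagonal entry is -1 where an edge is present, 0 otherwise; in the order [0, 1, 2, 3, 4, 5, 6, 7] the diagonal is [1, 1, 1, 1, 1, 1, 7, 1]. Diagonalising L (or applying a numerical eigensolver to the 8x8 matrix) gives the spectrum above. The single zero eigenvalue shows the graph is connected. There is one zero in the spectrum, matching the 1 component. The largest eigenvalue, 8, is at most the vertex count 8.

[0, 1, 1, 1, 1, 1, 1, 8]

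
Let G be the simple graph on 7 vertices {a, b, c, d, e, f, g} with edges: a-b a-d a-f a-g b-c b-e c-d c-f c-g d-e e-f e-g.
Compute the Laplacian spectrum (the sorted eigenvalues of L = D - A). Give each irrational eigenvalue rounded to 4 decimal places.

[0, 3, 3, 3, 4, 4, 7]

Reading degrees in the order [a, b, c, d, e, f, g] gives [4, 3, 4, 3, 4, 3, 3]; set D = diag(4, 3, 4, 3, 4, 3, 3) and form L = D - A. Diagonalising L (or applying a numerical eigensolver to the 7x7 matrix) gives the spectrum above. By the matrix-tree theorem the graph has (1/7) * product of the nonzero eigenvalues = 432 spanning trees. The eigenvalues sum to 24, which equals trace(L) = 2|E|.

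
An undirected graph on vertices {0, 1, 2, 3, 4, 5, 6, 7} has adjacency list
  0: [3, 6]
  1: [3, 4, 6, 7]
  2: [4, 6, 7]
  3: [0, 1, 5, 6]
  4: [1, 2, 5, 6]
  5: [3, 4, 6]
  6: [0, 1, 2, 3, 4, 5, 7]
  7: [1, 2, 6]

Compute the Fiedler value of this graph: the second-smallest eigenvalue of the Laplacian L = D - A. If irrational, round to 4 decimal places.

Reading degrees in the order [0, 1, 2, 3, 4, 5, 6, 7] gives [2, 4, 3, 4, 4, 3, 7, 3]; set D = diag(2, 4, 3, 4, 4, 3, 7, 3) and form L = D - A. The sorted Laplacian eigenvalues are [0, 1.6086, 2.3820, 3.2271, 4, 4.6180, 6.1642, 8]; the algebraic connectivity is the second entry, 1.6086. There is one zero in the spectrum, matching the 1 component.

1.6086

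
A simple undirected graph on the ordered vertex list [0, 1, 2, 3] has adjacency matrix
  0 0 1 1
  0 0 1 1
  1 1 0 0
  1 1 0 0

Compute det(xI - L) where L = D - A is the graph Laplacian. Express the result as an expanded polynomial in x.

With the vertex order [0, 1, 2, 3], the degrees are [2, 2, 2, 2], giving D = diag(2, 2, 2, 2) and L = D - A. Computing det(xI - L) by cofactor expansion (or equivalently via sum-over-permutations) gives x^4 - 8x^3 + 20x^2 - 16x. Since p(0) = det(-L) = 0, x divides p(x). By the matrix-tree theorem the graph has (1/4) * product of the nonzero eigenvalues = 4 spanning trees.

x^4 - 8x^3 + 20x^2 - 16x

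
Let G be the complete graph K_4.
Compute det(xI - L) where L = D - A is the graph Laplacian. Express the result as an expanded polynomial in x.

The graph has 4 vertices and degree multiset [3, 3, 3, 3]; D is the diagonal matrix of degrees and L = D - A. The eigenvalues of L are [0, 4, 4, 4]; the characteristic polynomial is the product of (x - lambda_i), which multiplies out to x^4 - 12x^3 + 48x^2 - 64x. The coefficient of x^3 equals -trace(L) = -12, matching the sum of degrees. The largest eigenvalue, 4, is at most the vertex count 4.

x^4 - 12x^3 + 48x^2 - 64x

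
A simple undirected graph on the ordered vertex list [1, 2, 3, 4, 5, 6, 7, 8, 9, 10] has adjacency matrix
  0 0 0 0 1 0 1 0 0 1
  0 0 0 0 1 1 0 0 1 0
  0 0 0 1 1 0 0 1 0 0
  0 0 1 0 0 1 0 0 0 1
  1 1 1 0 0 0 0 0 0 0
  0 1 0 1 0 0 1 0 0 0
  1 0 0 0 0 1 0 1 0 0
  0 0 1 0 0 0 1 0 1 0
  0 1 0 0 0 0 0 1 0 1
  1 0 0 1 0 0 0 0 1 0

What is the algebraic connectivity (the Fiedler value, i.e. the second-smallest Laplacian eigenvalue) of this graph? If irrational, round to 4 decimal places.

Each diagonal entry of L is the vertex degree and each off-diagonal entry is -1 where an edge is present, 0 otherwise; in the order [1, 2, 3, 4, 5, 6, 7, 8, 9, 10] the diagonal is [3, 3, 3, 3, 3, 3, 3, 3, 3, 3]. Computing the eigenvalues of L and sorting gives [0, 2, 2, 2, 2, 2, 5, 5, 5, 5]. The Fiedler value lambda_2 = 2 is strictly positive, so the graph is connected. There is one zero in the spectrum, matching the 1 component. By the matrix-tree theorem the graph has (1/10) * product of the nonzero eigenvalues = 2000 spanning trees.

2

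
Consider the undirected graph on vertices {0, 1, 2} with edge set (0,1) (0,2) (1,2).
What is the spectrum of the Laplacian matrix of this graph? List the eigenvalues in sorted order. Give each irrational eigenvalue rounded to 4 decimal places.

Reading degrees in the order [0, 1, 2] gives [2, 2, 2]; set D = diag(2, 2, 2) and form L = D - A. L is symmetric positive semidefinite, so every eigenvalue is real and nonnegative.

[0, 3, 3]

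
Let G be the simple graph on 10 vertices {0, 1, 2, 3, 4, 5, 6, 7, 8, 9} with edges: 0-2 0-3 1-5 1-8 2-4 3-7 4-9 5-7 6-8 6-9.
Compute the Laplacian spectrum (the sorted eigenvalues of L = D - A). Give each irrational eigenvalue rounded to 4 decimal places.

Each diagonal entry of L is the vertex degree and each off-diagonal entry is -1 where an edge is present, 0 otherwise; in the order [0, 1, 2, 3, 4, 5, 6, 7, 8, 9] the diagonal is [2, 2, 2, 2, 2, 2, 2, 2, 2, 2]. Since every row of L sums to 0, the all-ones vector is in the kernel and 0 is an eigenvalue.

[0, 0.3820, 0.3820, 1.3820, 1.3820, 2.6180, 2.6180, 3.6180, 3.6180, 4]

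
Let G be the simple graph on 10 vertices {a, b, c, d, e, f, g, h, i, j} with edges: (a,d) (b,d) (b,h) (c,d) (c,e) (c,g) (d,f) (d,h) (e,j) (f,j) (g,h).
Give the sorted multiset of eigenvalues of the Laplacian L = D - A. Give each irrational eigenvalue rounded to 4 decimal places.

[0, 0, 0.6512, 0.9167, 1.4057, 2, 2.8631, 3.7639, 4.1222, 6.2771]

With the vertex order [a, b, c, d, e, f, g, h, i, j], the degrees are [1, 2, 3, 5, 2, 2, 2, 3, 0, 2], giving D = diag(1, 2, 3, 5, 2, 2, 2, 3, 0, 2) and L = D - A. L is symmetric positive semidefinite, so every eigenvalue is real and nonnegative. The 2 zero eigenvalues correspond to the 2 connected components.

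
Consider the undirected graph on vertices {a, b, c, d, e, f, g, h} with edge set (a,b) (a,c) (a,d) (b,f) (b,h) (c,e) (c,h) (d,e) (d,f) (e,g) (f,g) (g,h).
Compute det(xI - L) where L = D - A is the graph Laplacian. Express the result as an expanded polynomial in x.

Each diagonal entry of L is the vertex degree and each off-diagonal entry is -1 where an edge is present, 0 otherwise; in the order [a, b, c, d, e, f, g, h] the diagonal is [3, 3, 3, 3, 3, 3, 3, 3]. L has integer entries, so p(x) = det(xI - L) has integer coefficients. Expanding the determinant yields x^8 - 24x^7 + 240x^6 - 1296x^5 + 4080x^4 - 7488x^3 + 7424x^2 - 3072x. The constant term is 0 because L is singular (the all-ones vector lies in its kernel). The eigenvalues sum to 24, which equals trace(L) = 2|E|.

x^8 - 24x^7 + 240x^6 - 1296x^5 + 4080x^4 - 7488x^3 + 7424x^2 - 3072x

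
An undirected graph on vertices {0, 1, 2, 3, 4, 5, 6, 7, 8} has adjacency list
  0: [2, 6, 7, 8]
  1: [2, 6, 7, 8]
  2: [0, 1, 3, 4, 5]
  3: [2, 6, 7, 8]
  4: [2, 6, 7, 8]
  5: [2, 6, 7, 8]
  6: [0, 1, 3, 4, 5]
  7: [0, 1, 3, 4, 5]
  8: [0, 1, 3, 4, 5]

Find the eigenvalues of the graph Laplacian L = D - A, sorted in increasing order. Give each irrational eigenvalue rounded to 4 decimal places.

[0, 4, 4, 4, 4, 5, 5, 5, 9]

Reading degrees in the order [0, 1, 2, 3, 4, 5, 6, 7, 8] gives [4, 4, 5, 4, 4, 4, 5, 5, 5]; set D = diag(4, 4, 5, 4, 4, 4, 5, 5, 5) and form L = D - A. L is symmetric positive semidefinite, so every eigenvalue is real and nonnegative. The single zero eigenvalue shows the graph is connected. The eigenvalues sum to 40, which equals trace(L) = 2|E|.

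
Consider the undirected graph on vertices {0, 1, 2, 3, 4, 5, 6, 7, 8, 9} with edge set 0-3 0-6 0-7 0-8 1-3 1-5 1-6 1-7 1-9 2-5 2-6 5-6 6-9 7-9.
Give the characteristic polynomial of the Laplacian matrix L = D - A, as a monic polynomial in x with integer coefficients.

Each diagonal entry of L is the vertex degree and each off-diagonal entry is -1 where an edge is present, 0 otherwise; in the order [0, 1, 2, 3, 4, 5, 6, 7, 8, 9] the diagonal is [4, 5, 2, 2, 0, 3, 5, 3, 1, 3]. Computing det(xI - L) by cofactor expansion (or equivalently via sum-over-permutations) gives x^10 - 28x^9 + 327x^8 - 2070x^7 + 7720x^6 - 17232x^5 + 22263x^4 - 15052x^3 + 4023x^2. The coefficient of x^9 equals -trace(L) = -28, matching the sum of degrees. The eigenvalues sum to 28, which equals trace(L) = 2|E|.

x^10 - 28x^9 + 327x^8 - 2070x^7 + 7720x^6 - 17232x^5 + 22263x^4 - 15052x^3 + 4023x^2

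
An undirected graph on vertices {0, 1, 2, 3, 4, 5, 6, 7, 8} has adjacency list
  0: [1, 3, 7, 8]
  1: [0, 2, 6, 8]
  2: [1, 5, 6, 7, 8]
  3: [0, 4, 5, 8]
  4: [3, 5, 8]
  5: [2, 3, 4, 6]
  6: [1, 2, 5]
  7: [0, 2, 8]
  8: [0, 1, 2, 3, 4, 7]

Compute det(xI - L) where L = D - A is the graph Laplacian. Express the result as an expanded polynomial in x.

Each diagonal entry of L is the vertex degree and each off-diagonal entry is -1 where an edge is present, 0 otherwise; in the order [0, 1, 2, 3, 4, 5, 6, 7, 8] the diagonal is [4, 4, 5, 4, 3, 4, 3, 3, 6]. Computing det(xI - L) by cofactor expansion (or equivalently via sum-over-permutations) gives x^9 - 36x^8 + 554x^7 - 4752x^6 + 24802x^5 - 80484x^4 + 158219x^3 - 171908x^2 + 78939x. The constant term is 0 because L is singular (the all-ones vector lies in its kernel). The largest eigenvalue, 7.3476, is at most the vertex count 9.

x^9 - 36x^8 + 554x^7 - 4752x^6 + 24802x^5 - 80484x^4 + 158219x^3 - 171908x^2 + 78939x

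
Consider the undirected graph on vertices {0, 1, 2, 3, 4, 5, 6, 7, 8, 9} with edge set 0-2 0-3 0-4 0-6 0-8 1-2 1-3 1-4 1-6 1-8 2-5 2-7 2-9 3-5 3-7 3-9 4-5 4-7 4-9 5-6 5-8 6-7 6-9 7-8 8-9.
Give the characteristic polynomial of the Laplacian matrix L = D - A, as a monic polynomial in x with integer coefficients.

x^10 - 50x^9 + 1100x^8 - 14000x^7 + 113750x^6 - 612500x^5 + 2187500x^4 - 5000000x^3 + 6640625x^2 - 3906250x

Each diagonal entry of L is the vertex degree and each off-diagonal entry is -1 where an edge is present, 0 otherwise; in the order [0, 1, 2, 3, 4, 5, 6, 7, 8, 9] the diagonal is [5, 5, 5, 5, 5, 5, 5, 5, 5, 5]. The eigenvalues of L are [0, 5, 5, 5, 5, 5, 5, 5, 5, 10]; the characteristic polynomial is the product of (x - lambda_i), which multiplies out to x^10 - 50x^9 + 1100x^8 - 14000x^7 + 113750x^6 - 612500x^5 + 2187500x^4 - 5000000x^3 + 6640625x^2 - 3906250x. Since p(0) = det(-L) = 0, x divides p(x).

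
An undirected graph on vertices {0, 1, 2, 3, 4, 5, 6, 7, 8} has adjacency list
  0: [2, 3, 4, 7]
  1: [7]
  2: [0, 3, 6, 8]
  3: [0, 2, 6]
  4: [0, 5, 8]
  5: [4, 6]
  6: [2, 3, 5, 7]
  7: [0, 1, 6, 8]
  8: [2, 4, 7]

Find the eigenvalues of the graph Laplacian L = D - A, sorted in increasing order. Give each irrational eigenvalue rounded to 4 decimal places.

Reading degrees in the order [0, 1, 2, 3, 4, 5, 6, 7, 8] gives [4, 1, 4, 3, 3, 2, 4, 4, 3]; set D = diag(4, 1, 4, 3, 3, 2, 4, 4, 3) and form L = D - A. Diagonalising L (or applying a numerical eigensolver to the 9x9 matrix) gives the spectrum above. The single zero eigenvalue shows the graph is connected.

[0, 0.7922, 1.6279, 2.1806, 3.2161, 3.9455, 4.6846, 4.9475, 6.6056]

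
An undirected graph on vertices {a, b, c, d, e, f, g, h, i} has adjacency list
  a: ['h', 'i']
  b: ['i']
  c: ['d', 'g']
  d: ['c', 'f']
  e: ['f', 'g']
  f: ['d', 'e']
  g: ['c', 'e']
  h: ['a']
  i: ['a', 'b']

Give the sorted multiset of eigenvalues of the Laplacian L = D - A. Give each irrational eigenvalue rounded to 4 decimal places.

[0, 0, 0.5858, 1.3820, 1.3820, 2, 3.4142, 3.6180, 3.6180]

With the vertex order [a, b, c, d, e, f, g, h, i], the degrees are [2, 1, 2, 2, 2, 2, 2, 1, 2], giving D = diag(2, 1, 2, 2, 2, 2, 2, 1, 2) and L = D - A. Since every row of L sums to 0, the all-ones vector is in the kernel and 0 is an eigenvalue. The 2 zero eigenvalues correspond to the 2 connected components. There are 2 zeros in the spectrum, matching the 2 components.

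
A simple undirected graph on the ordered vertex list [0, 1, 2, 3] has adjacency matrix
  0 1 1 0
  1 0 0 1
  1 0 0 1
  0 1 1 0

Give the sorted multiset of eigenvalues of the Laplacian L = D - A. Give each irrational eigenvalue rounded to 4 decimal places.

[0, 2, 2, 4]

With the vertex order [0, 1, 2, 3], the degrees are [2, 2, 2, 2], giving D = diag(2, 2, 2, 2) and L = D - A. Since every row of L sums to 0, the all-ones vector is in the kernel and 0 is an eigenvalue. The single zero eigenvalue shows the graph is connected.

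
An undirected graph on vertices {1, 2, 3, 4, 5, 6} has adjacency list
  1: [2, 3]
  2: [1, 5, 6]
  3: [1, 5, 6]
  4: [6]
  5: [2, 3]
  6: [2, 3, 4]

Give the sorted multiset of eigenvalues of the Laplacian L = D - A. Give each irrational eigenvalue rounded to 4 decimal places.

[0, 0.7639, 2, 3, 3, 5.2361]

Each diagonal entry of L is the vertex degree and each off-diagonal entry is -1 where an edge is present, 0 otherwise; in the order [1, 2, 3, 4, 5, 6] the diagonal is [2, 3, 3, 1, 2, 3]. Diagonalising L (or applying a numerical eigensolver to the 6x6 matrix) gives the spectrum above. The single zero eigenvalue shows the graph is connected.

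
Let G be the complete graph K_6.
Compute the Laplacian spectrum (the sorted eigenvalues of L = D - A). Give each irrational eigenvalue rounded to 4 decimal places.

The graph has 6 vertices and degree multiset [5, 5, 5, 5, 5, 5]; D is the diagonal matrix of degrees and L = D - A. Diagonalising L (or applying a numerical eigensolver to the 6x6 matrix) gives the spectrum above. There is one zero in the spectrum, matching the 1 component. The largest eigenvalue, 6, is at most the vertex count 6.

[0, 6, 6, 6, 6, 6]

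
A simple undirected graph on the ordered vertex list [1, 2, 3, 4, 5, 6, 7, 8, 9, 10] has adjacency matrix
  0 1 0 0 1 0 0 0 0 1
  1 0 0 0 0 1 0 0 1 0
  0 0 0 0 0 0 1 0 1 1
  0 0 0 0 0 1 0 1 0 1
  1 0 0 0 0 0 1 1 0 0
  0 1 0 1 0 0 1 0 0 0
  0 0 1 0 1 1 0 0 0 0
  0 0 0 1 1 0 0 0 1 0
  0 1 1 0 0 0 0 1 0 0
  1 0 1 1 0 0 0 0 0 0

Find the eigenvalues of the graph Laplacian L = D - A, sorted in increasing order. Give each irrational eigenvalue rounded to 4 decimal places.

[0, 2, 2, 2, 2, 2, 5, 5, 5, 5]

With the vertex order [1, 2, 3, 4, 5, 6, 7, 8, 9, 10], the degrees are [3, 3, 3, 3, 3, 3, 3, 3, 3, 3], giving D = diag(3, 3, 3, 3, 3, 3, 3, 3, 3, 3) and L = D - A. Since every row of L sums to 0, the all-ones vector is in the kernel and 0 is an eigenvalue. The single zero eigenvalue shows the graph is connected. By the matrix-tree theorem the graph has (1/10) * product of the nonzero eigenvalues = 2000 spanning trees.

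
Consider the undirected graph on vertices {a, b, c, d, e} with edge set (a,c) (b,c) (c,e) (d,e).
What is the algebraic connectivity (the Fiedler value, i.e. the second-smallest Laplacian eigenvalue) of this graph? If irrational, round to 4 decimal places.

With the vertex order [a, b, c, d, e], the degrees are [1, 1, 3, 1, 2], giving D = diag(1, 1, 3, 1, 2) and L = D - A. Computing the eigenvalues of L and sorting gives [0, 0.5188, 1, 2.3111, 4.1701]. The Fiedler value lambda_2 = 0.5188 is strictly positive, so the graph is connected. By the matrix-tree theorem the graph has (1/5) * product of the nonzero eigenvalues = 1 spanning tree.

0.5188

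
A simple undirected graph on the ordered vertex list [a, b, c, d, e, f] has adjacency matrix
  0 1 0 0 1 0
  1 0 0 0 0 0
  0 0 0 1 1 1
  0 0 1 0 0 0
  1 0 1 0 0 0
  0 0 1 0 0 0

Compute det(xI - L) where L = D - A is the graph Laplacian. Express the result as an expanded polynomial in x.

With the vertex order [a, b, c, d, e, f], the degrees are [2, 1, 3, 1, 2, 1], giving D = diag(2, 1, 3, 1, 2, 1) and L = D - A. Computing det(xI - L) by cofactor expansion (or equivalently via sum-over-permutations) gives x^6 - 10x^5 + 35x^4 - 52x^3 + 32x^2 - 6x. The constant term is 0 because L is singular (the all-ones vector lies in its kernel).

x^6 - 10x^5 + 35x^4 - 52x^3 + 32x^2 - 6x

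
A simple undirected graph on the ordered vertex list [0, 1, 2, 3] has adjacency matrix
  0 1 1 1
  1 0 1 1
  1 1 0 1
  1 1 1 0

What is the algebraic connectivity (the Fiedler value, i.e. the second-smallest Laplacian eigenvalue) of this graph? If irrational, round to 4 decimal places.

Each diagonal entry of L is the vertex degree and each off-diagonal entry is -1 where an edge is present, 0 otherwise; in the order [0, 1, 2, 3] the diagonal is [3, 3, 3, 3]. The smallest Laplacian eigenvalue is always 0. The next one, lambda_2 = 4, measures how hard the graph is to disconnect: larger values mean better connectivity. There is one zero in the spectrum, matching the 1 component. The largest eigenvalue, 4, is at most the vertex count 4.

4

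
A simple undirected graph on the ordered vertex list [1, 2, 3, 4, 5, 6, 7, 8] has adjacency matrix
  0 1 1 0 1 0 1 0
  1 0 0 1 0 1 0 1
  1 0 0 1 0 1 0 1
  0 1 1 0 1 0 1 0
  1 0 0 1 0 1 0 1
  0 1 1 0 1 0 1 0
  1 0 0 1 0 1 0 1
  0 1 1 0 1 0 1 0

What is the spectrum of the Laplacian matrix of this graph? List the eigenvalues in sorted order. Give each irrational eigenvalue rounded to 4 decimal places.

With the vertex order [1, 2, 3, 4, 5, 6, 7, 8], the degrees are [4, 4, 4, 4, 4, 4, 4, 4], giving D = diag(4, 4, 4, 4, 4, 4, 4, 4) and L = D - A. Diagonalising L (or applying a numerical eigensolver to the 8x8 matrix) gives the spectrum above. The single zero eigenvalue shows the graph is connected.

[0, 4, 4, 4, 4, 4, 4, 8]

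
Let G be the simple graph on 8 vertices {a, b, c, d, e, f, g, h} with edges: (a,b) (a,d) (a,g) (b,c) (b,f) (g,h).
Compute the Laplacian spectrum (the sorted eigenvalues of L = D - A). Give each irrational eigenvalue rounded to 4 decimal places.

[0, 0, 0.3217, 0.6802, 1, 2.1397, 3.2297, 4.6287]

Reading degrees in the order [a, b, c, d, e, f, g, h] gives [3, 3, 1, 1, 0, 1, 2, 1]; set D = diag(3, 3, 1, 1, 0, 1, 2, 1) and form L = D - A. L is symmetric positive semidefinite, so every eigenvalue is real and nonnegative. The 2 zero eigenvalues correspond to the 2 connected components. The largest eigenvalue, 4.6287, is at most the vertex count 8.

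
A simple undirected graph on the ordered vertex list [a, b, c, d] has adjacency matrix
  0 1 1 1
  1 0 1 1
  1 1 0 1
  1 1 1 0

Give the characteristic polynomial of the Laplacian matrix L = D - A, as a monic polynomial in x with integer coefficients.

Reading degrees in the order [a, b, c, d] gives [3, 3, 3, 3]; set D = diag(3, 3, 3, 3) and form L = D - A. The eigenvalues of L are [0, 4, 4, 4]; the characteristic polynomial is the product of (x - lambda_i), which multiplies out to x^4 - 12x^3 + 48x^2 - 64x. Since p(0) = det(-L) = 0, x divides p(x). The eigenvalues sum to 12, which equals trace(L) = 2|E|.

x^4 - 12x^3 + 48x^2 - 64x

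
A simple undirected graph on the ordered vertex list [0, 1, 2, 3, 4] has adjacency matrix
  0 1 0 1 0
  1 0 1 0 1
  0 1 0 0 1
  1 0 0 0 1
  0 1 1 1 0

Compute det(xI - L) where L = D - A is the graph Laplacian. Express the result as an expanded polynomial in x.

Each diagonal entry of L is the vertex degree and each off-diagonal entry is -1 where an edge is present, 0 otherwise; in the order [0, 1, 2, 3, 4] the diagonal is [2, 3, 2, 2, 3]. L has integer entries, so p(x) = det(xI - L) has integer coefficients. Expanding the determinant yields x^5 - 12x^4 + 51x^3 - 90x^2 + 55x. The coefficient of x^4 equals -trace(L) = -12, matching the sum of degrees. By the matrix-tree theorem the graph has (1/5) * product of the nonzero eigenvalues = 11 spanning trees. There is one zero in the spectrum, matching the 1 component.

x^5 - 12x^4 + 51x^3 - 90x^2 + 55x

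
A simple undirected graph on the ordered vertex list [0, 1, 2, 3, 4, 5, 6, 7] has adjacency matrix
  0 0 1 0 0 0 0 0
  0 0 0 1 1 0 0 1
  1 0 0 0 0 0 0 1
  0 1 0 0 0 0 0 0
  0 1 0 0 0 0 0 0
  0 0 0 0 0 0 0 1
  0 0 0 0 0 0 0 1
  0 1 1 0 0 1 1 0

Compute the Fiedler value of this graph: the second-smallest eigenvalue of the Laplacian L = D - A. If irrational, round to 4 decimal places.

0.3187

Reading degrees in the order [0, 1, 2, 3, 4, 5, 6, 7] gives [1, 3, 2, 1, 1, 1, 1, 4]; set D = diag(1, 3, 2, 1, 1, 1, 1, 4) and form L = D - A. The smallest Laplacian eigenvalue is always 0. The next one, lambda_2 = 0.3187, measures how hard the graph is to disconnect: larger values mean better connectivity. There is one zero in the spectrum, matching the 1 component. By the matrix-tree theorem the graph has (1/8) * product of the nonzero eigenvalues = 1 spanning tree.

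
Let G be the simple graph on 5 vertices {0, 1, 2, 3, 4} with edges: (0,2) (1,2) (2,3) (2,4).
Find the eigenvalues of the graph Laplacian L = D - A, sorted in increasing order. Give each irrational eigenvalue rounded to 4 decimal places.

[0, 1, 1, 1, 5]

Each diagonal entry of L is the vertex degree and each off-diagonal entry is -1 where an edge is present, 0 otherwise; in the order [0, 1, 2, 3, 4] the diagonal is [1, 1, 4, 1, 1]. The multiplicity of 0 as a Laplacian eigenvalue equals the number of connected components. The single zero eigenvalue shows the graph is connected.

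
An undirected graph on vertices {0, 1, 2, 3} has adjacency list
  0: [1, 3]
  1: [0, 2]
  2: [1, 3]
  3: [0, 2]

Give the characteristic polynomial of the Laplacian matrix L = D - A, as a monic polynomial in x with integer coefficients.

Reading degrees in the order [0, 1, 2, 3] gives [2, 2, 2, 2]; set D = diag(2, 2, 2, 2) and form L = D - A. Computing det(xI - L) by cofactor expansion (or equivalently via sum-over-permutations) gives x^4 - 8x^3 + 20x^2 - 16x. The constant term is 0 because L is singular (the all-ones vector lies in its kernel). There is one zero in the spectrum, matching the 1 component. The eigenvalues sum to 8, which equals trace(L) = 2|E|.

x^4 - 8x^3 + 20x^2 - 16x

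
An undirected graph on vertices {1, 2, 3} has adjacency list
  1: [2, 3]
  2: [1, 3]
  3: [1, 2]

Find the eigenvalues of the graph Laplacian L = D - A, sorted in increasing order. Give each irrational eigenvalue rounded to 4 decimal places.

Reading degrees in the order [1, 2, 3] gives [2, 2, 2]; set D = diag(2, 2, 2) and form L = D - A. Since every row of L sums to 0, the all-ones vector is in the kernel and 0 is an eigenvalue. The single zero eigenvalue shows the graph is connected. The largest eigenvalue, 3, is at most the vertex count 3.

[0, 3, 3]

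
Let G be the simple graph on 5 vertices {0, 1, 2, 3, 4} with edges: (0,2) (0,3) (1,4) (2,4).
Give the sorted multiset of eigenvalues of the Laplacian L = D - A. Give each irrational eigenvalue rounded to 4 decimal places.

Reading degrees in the order [0, 1, 2, 3, 4] gives [2, 1, 2, 1, 2]; set D = diag(2, 1, 2, 1, 2) and form L = D - A. Diagonalising L (or applying a numerical eigensolver to the 5x5 matrix) gives the spectrum above.

[0, 0.3820, 1.3820, 2.6180, 3.6180]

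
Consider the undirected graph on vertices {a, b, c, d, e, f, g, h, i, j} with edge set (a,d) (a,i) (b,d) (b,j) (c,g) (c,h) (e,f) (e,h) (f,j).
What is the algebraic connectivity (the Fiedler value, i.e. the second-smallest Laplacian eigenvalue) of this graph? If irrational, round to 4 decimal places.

With the vertex order [a, b, c, d, e, f, g, h, i, j], the degrees are [2, 2, 2, 2, 2, 2, 1, 2, 1, 2], giving D = diag(2, 2, 2, 2, 2, 2, 1, 2, 1, 2) and L = D - A. Computing the eigenvalues of L and sorting gives [0, 0.0979, 0.3820, 0.8244, 1.3820, 2, 2.6180, 3.1756, 3.6180, 3.9021]. The Fiedler value lambda_2 = 0.0979 is strictly positive, so the graph is connected. The eigenvalues sum to 18, which equals trace(L) = 2|E|. By the matrix-tree theorem the graph has (1/10) * product of the nonzero eigenvalues = 1 spanning tree.

0.0979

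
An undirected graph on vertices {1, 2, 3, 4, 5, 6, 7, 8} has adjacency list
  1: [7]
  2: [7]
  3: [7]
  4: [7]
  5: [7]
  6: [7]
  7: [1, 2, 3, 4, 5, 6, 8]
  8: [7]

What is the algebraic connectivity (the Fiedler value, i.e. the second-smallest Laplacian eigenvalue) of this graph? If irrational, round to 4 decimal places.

Each diagonal entry of L is the vertex degree and each off-diagonal entry is -1 where an edge is present, 0 otherwise; in the order [1, 2, 3, 4, 5, 6, 7, 8] the diagonal is [1, 1, 1, 1, 1, 1, 7, 1]. Computing the eigenvalues of L and sorting gives [0, 1, 1, 1, 1, 1, 1, 8]. The Fiedler value lambda_2 = 1 is strictly positive, so the graph is connected. The eigenvalues sum to 14, which equals trace(L) = 2|E|. The largest eigenvalue, 8, is at most the vertex count 8.

1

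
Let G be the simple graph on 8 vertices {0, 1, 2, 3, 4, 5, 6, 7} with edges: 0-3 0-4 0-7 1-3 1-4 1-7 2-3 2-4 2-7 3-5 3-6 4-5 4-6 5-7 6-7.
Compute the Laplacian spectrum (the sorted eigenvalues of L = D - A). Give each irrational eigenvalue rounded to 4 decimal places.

[0, 3, 3, 3, 3, 5, 5, 8]

Reading degrees in the order [0, 1, 2, 3, 4, 5, 6, 7] gives [3, 3, 3, 5, 5, 3, 3, 5]; set D = diag(3, 3, 3, 5, 5, 3, 3, 5) and form L = D - A. The multiplicity of 0 as a Laplacian eigenvalue equals the number of connected components. The single zero eigenvalue shows the graph is connected. There is one zero in the spectrum, matching the 1 component. The eigenvalues sum to 30, which equals trace(L) = 2|E|.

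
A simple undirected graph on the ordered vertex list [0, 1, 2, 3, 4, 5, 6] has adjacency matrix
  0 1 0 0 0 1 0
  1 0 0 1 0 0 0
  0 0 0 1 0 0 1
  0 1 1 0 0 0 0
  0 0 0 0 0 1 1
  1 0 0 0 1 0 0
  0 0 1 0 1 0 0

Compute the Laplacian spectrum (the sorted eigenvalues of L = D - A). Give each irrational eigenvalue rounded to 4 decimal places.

Reading degrees in the order [0, 1, 2, 3, 4, 5, 6] gives [2, 2, 2, 2, 2, 2, 2]; set D = diag(2, 2, 2, 2, 2, 2, 2) and form L = D - A. Since every row of L sums to 0, the all-ones vector is in the kernel and 0 is an eigenvalue. There is one zero in the spectrum, matching the 1 component.

[0, 0.7530, 0.7530, 2.4450, 2.4450, 3.8019, 3.8019]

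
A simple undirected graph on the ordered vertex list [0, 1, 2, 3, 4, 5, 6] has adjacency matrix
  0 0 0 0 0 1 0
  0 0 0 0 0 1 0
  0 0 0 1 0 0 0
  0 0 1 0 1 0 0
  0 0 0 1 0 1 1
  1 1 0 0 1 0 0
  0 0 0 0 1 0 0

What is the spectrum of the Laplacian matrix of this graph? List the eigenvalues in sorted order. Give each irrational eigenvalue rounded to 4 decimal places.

With the vertex order [0, 1, 2, 3, 4, 5, 6], the degrees are [1, 1, 1, 2, 3, 3, 1], giving D = diag(1, 1, 1, 2, 3, 3, 1) and L = D - A. The multiplicity of 0 as a Laplacian eigenvalue equals the number of connected components. The single zero eigenvalue shows the graph is connected. The largest eigenvalue, 4.6287, is at most the vertex count 7.

[0, 0.3217, 0.6802, 1, 2.1397, 3.2297, 4.6287]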